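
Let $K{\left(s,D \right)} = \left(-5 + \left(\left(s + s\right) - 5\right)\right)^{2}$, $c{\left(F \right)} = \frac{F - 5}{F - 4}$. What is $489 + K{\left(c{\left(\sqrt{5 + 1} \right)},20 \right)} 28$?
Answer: $\frac{48681}{25} - \frac{2016 \sqrt{6}}{25} \approx 1749.7$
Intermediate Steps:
$c{\left(F \right)} = \frac{-5 + F}{-4 + F}$
$K{\left(s,D \right)} = \left(-10 + 2 s\right)^{2}$ ($K{\left(s,D \right)} = \left(-5 + \left(2 s - 5\right)\right)^{2} = \left(-5 + \left(-5 + 2 s\right)\right)^{2} = \left(-10 + 2 s\right)^{2}$)
$489 + K{\left(c{\left(\sqrt{5 + 1} \right)},20 \right)} 28 = 489 + 4 \left(-5 + \frac{-5 + \sqrt{5 + 1}}{-4 + \sqrt{5 + 1}}\right)^{2} \cdot 28 = 489 + 4 \left(-5 + \frac{-5 + \sqrt{6}}{-4 + \sqrt{6}}\right)^{2} \cdot 28 = 489 + 112 \left(-5 + \frac{-5 + \sqrt{6}}{-4 + \sqrt{6}}\right)^{2}$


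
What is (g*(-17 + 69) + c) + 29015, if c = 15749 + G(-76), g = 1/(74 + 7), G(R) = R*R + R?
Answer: 4087636/81 ≈ 50465.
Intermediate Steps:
G(R) = R + R² (G(R) = R² + R = R + R²)
g = 1/81 ≈ 0.012346
c = 21449 (c = 15749 - 76*(1 - 76) = 15749 - 76*(-75) = 15749 + 5700 = 21449)
(g*(-17 + 69) + c) + 29015 = ((-17 + 69)/81 + 21449) + 29015 = ((1/81)*52 + 21449) + 29015 = (52/81 + 21449) + 29015 = 1737421/81 + 29015 = 4087636/81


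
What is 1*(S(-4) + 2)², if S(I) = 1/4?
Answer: 81/16 ≈ 5.0625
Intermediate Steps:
S(I) = ¼ (S(I) = 1*(¼) = ¼)
1*(S(-4) + 2)² = 1*(¼ + 2)² = 1*(9/4)² = 1*(81/16) = 81/16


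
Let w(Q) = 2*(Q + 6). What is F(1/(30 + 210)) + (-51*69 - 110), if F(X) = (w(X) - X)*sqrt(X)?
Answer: -3629 + 2881*sqrt(15)/14400 ≈ -3628.2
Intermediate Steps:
w(Q) = 12 + 2*Q (w(Q) = 2*(6 + Q) = 12 + 2*Q)
F(X) = sqrt(X)*(12 + X) (F(X) = ((12 + 2*X) - X)*sqrt(X) = (12 + X)*sqrt(X) = sqrt(X)*(12 + X))
F(1/(30 + 210)) + (-51*69 - 110) = sqrt(1/(30 + 210))*(12 + 1/(30 + 210)) + (-51*69 - 110) = sqrt(1/240)*(12 + 1/240) + (-3519 - 110) = sqrt(1/240)*(12 + 1/240) - 3629 = (sqrt(15)/60)*(2881/240) - 3629 = 2881*sqrt(15)/14400 - 3629 = -3629 + 2881*sqrt(15)/14400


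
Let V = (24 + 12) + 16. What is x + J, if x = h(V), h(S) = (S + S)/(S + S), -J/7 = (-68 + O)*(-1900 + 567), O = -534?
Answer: -5617261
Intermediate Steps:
V = 52 (V = 36 + 16 = 52)
J = -5617262 (J = -7*(-68 - 534)*(-1900 + 567) = -(-4214)*(-1333) = -7*802466 = -5617262)
h(S) = 1 (h(S) = (2*S)/((2*S)) = (2*S)*(1/(2*S)) = 1)
x = 1
x + J = 1 - 5617262 = -5617261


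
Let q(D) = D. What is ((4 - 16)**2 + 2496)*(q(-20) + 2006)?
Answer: 5243040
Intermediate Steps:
((4 - 16)**2 + 2496)*(q(-20) + 2006) = ((4 - 16)**2 + 2496)*(-20 + 2006) = ((-12)**2 + 2496)*1986 = (144 + 2496)*1986 = 2640*1986 = 5243040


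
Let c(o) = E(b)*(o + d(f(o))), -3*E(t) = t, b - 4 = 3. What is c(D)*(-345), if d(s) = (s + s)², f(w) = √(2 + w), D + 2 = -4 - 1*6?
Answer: -41860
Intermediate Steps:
D = -12 (D = -2 + (-4 - 1*6) = -2 + (-4 - 6) = -2 - 10 = -12)
b = 7 (b = 4 + 3 = 7)
E(t) = -t/3
d(s) = 4*s² (d(s) = (2*s)² = 4*s²)
c(o) = -56/3 - 35*o/3 (c(o) = (-⅓*7)*(o + 4*(√(2 + o))²) = -7*(o + 4*(2 + o))/3 = -7*(o + (8 + 4*o))/3 = -7*(8 + 5*o)/3 = -56/3 - 35*o/3)
c(D)*(-345) = (-56/3 - 35/3*(-12))*(-345) = (-56/3 + 140)*(-345) = (364/3)*(-345) = -41860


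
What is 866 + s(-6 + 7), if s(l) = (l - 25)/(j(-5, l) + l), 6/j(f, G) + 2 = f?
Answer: 698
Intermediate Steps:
j(f, G) = 6/(-2 + f)
s(l) = (-25 + l)/(-6/7 + l) (s(l) = (l - 25)/(6/(-2 - 5) + l) = (-25 + l)/(6/(-7) + l) = (-25 + l)/(6*(-⅐) + l) = (-25 + l)/(-6/7 + l))
866 + s(-6 + 7) = 866 + 7*(-25 + (-6 + 7))/(-6 + 7*(-6 + 7)) = 866 + 7*(-25 + 1)/(-6 + 7*1) = 866 + 7*(-24)/(-6 + 7) = 866 + 7*(-24)/1 = 866 + 7*1*(-24) = 866 - 168 = 698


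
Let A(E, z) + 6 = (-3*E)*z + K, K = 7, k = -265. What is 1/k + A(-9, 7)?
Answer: 50349/265 ≈ 190.00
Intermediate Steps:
A(E, z) = 1 - 3*E*z (A(E, z) = -6 + ((-3*E)*z + 7) = -6 + (-3*E*z + 7) = -6 + (7 - 3*E*z) = 1 - 3*E*z)
1/k + A(-9, 7) = 1/(-265) + (1 - 3*(-9)*7) = -1/265 + (1 + 189) = -1/265 + 190 = 50349/265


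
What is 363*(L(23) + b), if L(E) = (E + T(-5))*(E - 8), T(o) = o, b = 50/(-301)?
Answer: 29482860/301 ≈ 97950.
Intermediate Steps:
b = -50/301 (b = 50*(-1/301) = -50/301 ≈ -0.16611)
L(E) = (-8 + E)*(-5 + E) (L(E) = (E - 5)*(E - 8) = (-5 + E)*(-8 + E) = (-8 + E)*(-5 + E))
363*(L(23) + b) = 363*((40 + 23² - 13*23) - 50/301) = 363*((40 + 529 - 299) - 50/301) = 363*(270 - 50/301) = 363*(81220/301) = 29482860/301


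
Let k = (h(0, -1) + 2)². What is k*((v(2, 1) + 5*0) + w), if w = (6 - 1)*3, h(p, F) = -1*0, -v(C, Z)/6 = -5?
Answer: 180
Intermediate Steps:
v(C, Z) = 30 (v(C, Z) = -6*(-5) = 30)
h(p, F) = 0
k = 4 (k = (0 + 2)² = 2² = 4)
w = 15 (w = 5*3 = 15)
k*((v(2, 1) + 5*0) + w) = 4*((30 + 5*0) + 15) = 4*((30 + 0) + 15) = 4*(30 + 15) = 4*45 = 180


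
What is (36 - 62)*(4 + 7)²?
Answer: -3146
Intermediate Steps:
(36 - 62)*(4 + 7)² = -26*11² = -26*121 = -3146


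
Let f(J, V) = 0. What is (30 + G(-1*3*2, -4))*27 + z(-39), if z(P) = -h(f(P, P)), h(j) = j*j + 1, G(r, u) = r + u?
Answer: 539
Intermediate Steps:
h(j) = 1 + j² (h(j) = j² + 1 = 1 + j²)
z(P) = -1 (z(P) = -(1 + 0²) = -(1 + 0) = -1*1 = -1)
(30 + G(-1*3*2, -4))*27 + z(-39) = (30 + (-1*3*2 - 4))*27 - 1 = (30 + (-3*2 - 4))*27 - 1 = (30 + (-6 - 4))*27 - 1 = (30 - 10)*27 - 1 = 20*27 - 1 = 540 - 1 = 539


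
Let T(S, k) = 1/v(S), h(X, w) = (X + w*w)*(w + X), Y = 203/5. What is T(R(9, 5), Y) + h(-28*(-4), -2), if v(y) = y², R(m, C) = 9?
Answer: 1033561/81 ≈ 12760.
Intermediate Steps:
Y = 203/5 (Y = 203*(⅕) = 203/5 ≈ 40.600)
h(X, w) = (X + w)*(X + w²) (h(X, w) = (X + w²)*(X + w) = (X + w)*(X + w²))
T(S, k) = S⁻² (T(S, k) = 1/(S²) = S⁻²)
T(R(9, 5), Y) + h(-28*(-4), -2) = 9⁻² + ((-28*(-4))² + (-2)³ - 28*(-4)*(-2) - 28*(-4)*(-2)²) = 1/81 + (112² - 8 + 112*(-2) + 112*4) = 1/81 + (12544 - 8 - 224 + 448) = 1/81 + 12760 = 1033561/81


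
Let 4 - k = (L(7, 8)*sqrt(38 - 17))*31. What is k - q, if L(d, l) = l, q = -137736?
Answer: 137740 - 248*sqrt(21) ≈ 1.3660e+5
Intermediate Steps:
k = 4 - 248*sqrt(21) (k = 4 - 8*sqrt(38 - 17)*31 = 4 - 8*sqrt(21)*31 = 4 - 248*sqrt(21) ≈ -1132.5)
k - q = (4 - 248*sqrt(21)) - 1*(-137736) = (4 - 248*sqrt(21)) + 137736 = 137740 - 248*sqrt(21)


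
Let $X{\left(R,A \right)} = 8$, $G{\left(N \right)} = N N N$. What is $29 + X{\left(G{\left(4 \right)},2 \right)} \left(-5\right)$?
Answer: $-11$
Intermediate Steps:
$G{\left(N \right)} = N^{3}$ ($G{\left(N \right)} = N^{2} N = N^{3}$)
$29 + X{\left(G{\left(4 \right)},2 \right)} \left(-5\right) = 29 + 8 \left(-5\right) = 29 - 40 = -11$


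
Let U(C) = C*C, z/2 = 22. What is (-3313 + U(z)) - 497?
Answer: -1874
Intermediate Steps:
z = 44 (z = 2*22 = 44)
U(C) = C²
(-3313 + U(z)) - 497 = (-3313 + 44²) - 497 = (-3313 + 1936) - 497 = -1377 - 497 = -1874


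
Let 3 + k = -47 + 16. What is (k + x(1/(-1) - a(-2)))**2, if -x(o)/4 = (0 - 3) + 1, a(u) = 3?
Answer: 676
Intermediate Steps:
k = -34 (k = -3 + (-47 + 16) = -3 - 31 = -34)
x(o) = 8 (x(o) = -4*((0 - 3) + 1) = -4*(-3 + 1) = -4*(-2) = 8)
(k + x(1/(-1) - a(-2)))**2 = (-34 + 8)**2 = (-26)**2 = 676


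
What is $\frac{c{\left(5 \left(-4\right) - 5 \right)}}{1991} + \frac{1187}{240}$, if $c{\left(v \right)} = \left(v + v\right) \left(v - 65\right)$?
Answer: $\frac{3443317}{477840} \approx 7.206$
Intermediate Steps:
$c{\left(v \right)} = 2 v \left(-65 + v\right)$
$\frac{c{\left(5 \left(-4\right) - 5 \right)}}{1991} + \frac{1187}{240} = \frac{2 \left(5 \left(-4\right) - 5\right) \left(-65 + \left(5 \left(-4\right) - 5\right)\right)}{1991} + \frac{1187}{240} = 2 \left(-20 - 5\right) \left(-65 - 25\right) \frac{1}{1991} + 1187 \cdot \frac{1}{240} = 2 \left(-25\right) \left(-65 - 25\right) \frac{1}{1991} + \frac{1187}{240} = 2 \left(-25\right) \left(-90\right) \frac{1}{1991} + \frac{1187}{240} = 4500 \cdot \frac{1}{1991} + \frac{1187}{240} = \frac{4500}{1991} + \frac{1187}{240} = \frac{3443317}{477840}$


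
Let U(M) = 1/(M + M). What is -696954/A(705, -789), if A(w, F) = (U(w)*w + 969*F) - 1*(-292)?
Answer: 464636/509499 ≈ 0.91195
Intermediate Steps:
U(M) = 1/(2*M)
A(w, F) = 585/2 + 969*F (A(w, F) = ((1/(2*w))*w + 969*F) - 1*(-292) = (½ + 969*F) + 292 = 585/2 + 969*F)
-696954/A(705, -789) = -696954/(585/2 + 969*(-789)) = -696954/(585/2 - 764541) = -696954/(-1528497/2) = -696954*(-2/1528497) = 464636/509499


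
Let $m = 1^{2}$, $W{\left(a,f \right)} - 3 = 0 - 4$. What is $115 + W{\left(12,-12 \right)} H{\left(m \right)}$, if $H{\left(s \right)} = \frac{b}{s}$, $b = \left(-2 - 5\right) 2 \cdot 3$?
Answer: $157$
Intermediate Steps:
$W{\left(a,f \right)} = -1$ ($W{\left(a,f \right)} = 3 + \left(0 - 4\right) = 3 - 4 = -1$)
$b = -42$ ($b = \left(-7\right) 2 \cdot 3 = \left(-14\right) 3 = -42$)
$m = 1$
$H{\left(s \right)} = - \frac{42}{s}$
$115 + W{\left(12,-12 \right)} H{\left(m \right)} = 115 - - \frac{42}{1} = 115 - \left(-42\right) 1 = 115 - -42 = 115 + 42 = 157$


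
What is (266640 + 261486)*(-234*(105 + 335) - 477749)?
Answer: -306687521334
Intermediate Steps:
(266640 + 261486)*(-234*(105 + 335) - 477749) = 528126*(-234*440 - 477749) = 528126*(-102960 - 477749) = 528126*(-580709) = -306687521334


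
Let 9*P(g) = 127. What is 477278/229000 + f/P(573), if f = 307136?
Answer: 316533955153/14541500 ≈ 21768.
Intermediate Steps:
P(g) = 127/9 (P(g) = (⅑)*127 = 127/9)
477278/229000 + f/P(573) = 477278/229000 + 307136/(127/9) = 477278*(1/229000) + 307136*(9/127) = 238639/114500 + 2764224/127 = 316533955153/14541500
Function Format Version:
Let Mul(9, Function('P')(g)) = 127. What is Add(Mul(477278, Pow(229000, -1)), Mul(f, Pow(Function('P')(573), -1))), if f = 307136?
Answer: Rational(316533955153, 14541500) ≈ 21768.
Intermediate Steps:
Function('P')(g) = Rational(127, 9) (Function('P')(g) = Mul(Rational(1, 9), 127) = Rational(127, 9))
Add(Mul(477278, Pow(229000, -1)), Mul(f, Pow(Function('P')(573), -1))) = Add(Mul(477278, Pow(229000, -1)), Mul(307136, Pow(Rational(127, 9), -1))) = Add(Mul(477278, Rational(1, 229000)), Mul(307136, Rational(9, 127))) = Add(Rational(238639, 114500), Rational(2764224, 127)) = Rational(316533955153, 14541500)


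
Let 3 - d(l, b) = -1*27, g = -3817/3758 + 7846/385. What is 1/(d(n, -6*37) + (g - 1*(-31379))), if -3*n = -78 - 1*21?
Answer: 1446830/45471499193 ≈ 3.1818e-5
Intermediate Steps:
g = 28015723/1446830 (g = -3817*1/3758 + 7846*(1/385) = -3817/3758 + 7846/385 = 28015723/1446830 ≈ 19.364)
n = 33 (n = -(-78 - 1*21)/3 = -(-78 - 21)/3 = -⅓*(-99) = 33)
d(l, b) = 30 (d(l, b) = 3 - (-1)*27 = 3 - 1*(-27) = 3 + 27 = 30)
1/(d(n, -6*37) + (g - 1*(-31379))) = 1/(30 + (28015723/1446830 - 1*(-31379))) = 1/(30 + (28015723/1446830 + 31379)) = 1/(30 + 45428094293/1446830) = 1/(45471499193/1446830) = 1446830/45471499193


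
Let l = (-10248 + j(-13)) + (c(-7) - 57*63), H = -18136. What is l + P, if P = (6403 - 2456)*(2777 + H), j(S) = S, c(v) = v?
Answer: -60635832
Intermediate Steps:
P = -60621973 (P = (6403 - 2456)*(2777 - 18136) = 3947*(-15359) = -60621973)
l = -13859 (l = (-10248 - 13) + (-7 - 57*63) = -10261 + (-7 - 3591) = -10261 - 3598 = -13859)
l + P = -13859 - 60621973 = -60635832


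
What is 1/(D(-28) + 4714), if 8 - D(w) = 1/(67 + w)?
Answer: 39/184157 ≈ 0.00021178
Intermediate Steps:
D(w) = 8 - 1/(67 + w)
1/(D(-28) + 4714) = 1/((535 + 8*(-28))/(67 - 28) + 4714) = 1/((535 - 224)/39 + 4714) = 1/((1/39)*311 + 4714) = 1/(311/39 + 4714) = 1/(184157/39) = 39/184157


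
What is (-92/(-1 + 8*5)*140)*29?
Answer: -373520/39 ≈ -9577.4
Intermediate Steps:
(-92/(-1 + 8*5)*140)*29 = (-92/(-1 + 40)*140)*29 = (-92/39*140)*29 = (-92*1/39*140)*29 = -92/39*140*29 = -12880/39*29 = -373520/39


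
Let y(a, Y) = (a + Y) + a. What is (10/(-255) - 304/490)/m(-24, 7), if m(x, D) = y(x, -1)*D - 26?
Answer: 8242/4610655 ≈ 0.0017876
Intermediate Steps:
y(a, Y) = Y + 2*a (y(a, Y) = (Y + a) + a = Y + 2*a)
m(x, D) = -26 + D*(-1 + 2*x) (m(x, D) = (-1 + 2*x)*D - 26 = D*(-1 + 2*x) - 26 = -26 + D*(-1 + 2*x))
(10/(-255) - 304/490)/m(-24, 7) = (10/(-255) - 304/490)/(-26 + 7*(-1 + 2*(-24))) = (10*(-1/255) - 304*1/490)/(-26 + 7*(-1 - 48)) = (-2/51 - 152/245)/(-26 + 7*(-49)) = -8242/(12495*(-26 - 343)) = -8242/12495/(-369) = -8242/12495*(-1/369) = 8242/4610655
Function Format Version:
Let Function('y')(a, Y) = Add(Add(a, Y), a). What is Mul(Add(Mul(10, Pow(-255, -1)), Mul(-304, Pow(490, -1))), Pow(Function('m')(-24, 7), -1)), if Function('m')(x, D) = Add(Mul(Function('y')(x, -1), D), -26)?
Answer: Rational(8242, 4610655) ≈ 0.0017876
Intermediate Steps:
Function('y')(a, Y) = Add(Y, Mul(2, a)) (Function('y')(a, Y) = Add(Add(Y, a), a) = Add(Y, Mul(2, a)))
Function('m')(x, D) = Add(-26, Mul(D, Add(-1, Mul(2, x)))) (Function('m')(x, D) = Add(Mul(Add(-1, Mul(2, x)), D), -26) = Add(Mul(D, Add(-1, Mul(2, x))), -26) = Add(-26, Mul(D, Add(-1, Mul(2, x)))))
Mul(Add(Mul(10, Pow(-255, -1)), Mul(-304, Pow(490, -1))), Pow(Function('m')(-24, 7), -1)) = Mul(Add(Mul(10, Pow(-255, -1)), Mul(-304, Pow(490, -1))), Pow(Add(-26, Mul(7, Add(-1, Mul(2, -24)))), -1)) = Mul(Add(Mul(10, Rational(-1, 255)), Mul(-304, Rational(1, 490))), Pow(Add(-26, Mul(7, Add(-1, -48))), -1)) = Mul(Add(Rational(-2, 51), Rational(-152, 245)), Pow(Add(-26, Mul(7, -49)), -1)) = Mul(Rational(-8242, 12495), Pow(Add(-26, -343), -1)) = Mul(Rational(-8242, 12495), Pow(-369, -1)) = Mul(Rational(-8242, 12495), Rational(-1, 369)) = Rational(8242, 4610655)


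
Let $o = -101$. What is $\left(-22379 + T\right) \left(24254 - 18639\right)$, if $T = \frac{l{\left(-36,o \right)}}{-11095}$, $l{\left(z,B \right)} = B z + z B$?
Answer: $- \frac{278843457071}{2219} \approx -1.2566 \cdot 10^{8}$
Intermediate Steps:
$l{\left(z,B \right)} = 2 B z$ ($l{\left(z,B \right)} = B z + B z = 2 B z$)
$T = - \frac{7272}{11095}$ ($T = \frac{2 \left(-101\right) \left(-36\right)}{-11095} = 7272 \left(- \frac{1}{11095}\right) = - \frac{7272}{11095} \approx -0.65543$)
$\left(-22379 + T\right) \left(24254 - 18639\right) = \left(-22379 - \frac{7272}{11095}\right) \left(24254 - 18639\right) = \left(- \frac{248302277}{11095}\right) 5615 = - \frac{278843457071}{2219}$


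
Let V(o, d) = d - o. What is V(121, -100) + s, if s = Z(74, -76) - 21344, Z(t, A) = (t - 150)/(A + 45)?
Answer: -668439/31 ≈ -21563.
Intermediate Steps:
Z(t, A) = (-150 + t)/(45 + A)
s = -661588/31 (s = (-150 + 74)/(45 - 76) - 21344 = -76/(-31) - 21344 = -1/31*(-76) - 21344 = 76/31 - 21344 = -661588/31 ≈ -21342.)
V(121, -100) + s = (-100 - 1*121) - 661588/31 = (-100 - 121) - 661588/31 = -221 - 661588/31 = -668439/31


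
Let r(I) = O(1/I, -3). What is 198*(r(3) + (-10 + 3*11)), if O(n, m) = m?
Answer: 3960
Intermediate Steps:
r(I) = -3
198*(r(3) + (-10 + 3*11)) = 198*(-3 + (-10 + 3*11)) = 198*(-3 + (-10 + 33)) = 198*(-3 + 23) = 198*20 = 3960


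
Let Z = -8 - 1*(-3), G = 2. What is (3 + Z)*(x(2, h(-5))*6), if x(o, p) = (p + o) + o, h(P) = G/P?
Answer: -216/5 ≈ -43.200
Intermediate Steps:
h(P) = 2/P
x(o, p) = p + 2*o (x(o, p) = (o + p) + o = p + 2*o)
Z = -5 (Z = -8 + 3 = -5)
(3 + Z)*(x(2, h(-5))*6) = (3 - 5)*((2/(-5) + 2*2)*6) = -2*(2*(-⅕) + 4)*6 = -2*(-⅖ + 4)*6 = -36*6/5 = -2*108/5 = -216/5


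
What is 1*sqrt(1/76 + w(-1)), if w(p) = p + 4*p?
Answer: I*sqrt(7201)/38 ≈ 2.2331*I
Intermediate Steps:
w(p) = 5*p
1*sqrt(1/76 + w(-1)) = 1*sqrt(1/76 + 5*(-1)) = 1*sqrt(1/76 - 5) = 1*sqrt(-379/76) = 1*(I*sqrt(7201)/38) = I*sqrt(7201)/38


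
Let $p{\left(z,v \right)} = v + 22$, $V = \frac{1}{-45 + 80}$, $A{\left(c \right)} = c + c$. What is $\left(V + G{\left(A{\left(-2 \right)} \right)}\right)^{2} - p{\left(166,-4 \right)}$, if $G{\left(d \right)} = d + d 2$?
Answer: $\frac{153511}{1225} \approx 125.32$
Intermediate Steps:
$A{\left(c \right)} = 2 c$
$V = \frac{1}{35} \approx 0.028571$
$G{\left(d \right)} = 3 d$ ($G{\left(d \right)} = d + 2 d = 3 d$)
$p{\left(z,v \right)} = 22 + v$
$\left(V + G{\left(A{\left(-2 \right)} \right)}\right)^{2} - p{\left(166,-4 \right)} = \left(\frac{1}{35} + 3 \cdot 2 \left(-2\right)\right)^{2} - \left(22 - 4\right) = \left(\frac{1}{35} + 3 \left(-4\right)\right)^{2} - 18 = \left(\frac{1}{35} - 12\right)^{2} - 18 = \left(- \frac{419}{35}\right)^{2} - 18 = \frac{175561}{1225} - 18 = \frac{153511}{1225}$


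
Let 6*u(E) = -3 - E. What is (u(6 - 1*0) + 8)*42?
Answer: 273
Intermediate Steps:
u(E) = -½ - E/6 (u(E) = (-3 - E)/6 = -½ - E/6)
(u(6 - 1*0) + 8)*42 = ((-½ - (6 - 1*0)/6) + 8)*42 = ((-½ - (6 + 0)/6) + 8)*42 = ((-½ - ⅙*6) + 8)*42 = ((-½ - 1) + 8)*42 = (-3/2 + 8)*42 = (13/2)*42 = 273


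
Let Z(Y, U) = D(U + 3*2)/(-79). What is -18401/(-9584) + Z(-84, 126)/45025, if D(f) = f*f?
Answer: 65284905359/34090048400 ≈ 1.9151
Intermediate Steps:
D(f) = f²
Z(Y, U) = -(6 + U)²/79 (Z(Y, U) = (U + 3*2)²/(-79) = (U + 6)²*(-1/79) = (6 + U)²*(-1/79) = -(6 + U)²/79)
-18401/(-9584) + Z(-84, 126)/45025 = -18401/(-9584) - (6 + 126)²/79/45025 = -18401*(-1/9584) - 1/79*132²*(1/45025) = 18401/9584 - 1/79*17424*(1/45025) = 18401/9584 - 17424/79*1/45025 = 18401/9584 - 17424/3556975 = 65284905359/34090048400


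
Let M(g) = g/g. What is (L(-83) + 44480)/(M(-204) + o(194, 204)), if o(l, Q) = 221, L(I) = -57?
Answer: 44423/222 ≈ 200.10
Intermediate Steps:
M(g) = 1
(L(-83) + 44480)/(M(-204) + o(194, 204)) = (-57 + 44480)/(1 + 221) = 44423/222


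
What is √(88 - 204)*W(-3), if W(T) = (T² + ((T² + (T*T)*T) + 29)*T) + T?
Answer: -54*I*√29 ≈ -290.8*I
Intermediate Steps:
W(T) = T + T² + T*(29 + T² + T³) (W(T) = (T² + ((T² + T²*T) + 29)*T) + T = (T² + ((T² + T³) + 29)*T) + T = (T² + (29 + T² + T³)*T) + T = (T² + T*(29 + T² + T³)) + T = T + T² + T*(29 + T² + T³))
√(88 - 204)*W(-3) = √(88 - 204)*(-3*(30 - 3 + (-3)² + (-3)³)) = √(-116)*(-3*(30 - 3 + 9 - 27)) = (2*I*√29)*(-3*9) = (2*I*√29)*(-27) = -54*I*√29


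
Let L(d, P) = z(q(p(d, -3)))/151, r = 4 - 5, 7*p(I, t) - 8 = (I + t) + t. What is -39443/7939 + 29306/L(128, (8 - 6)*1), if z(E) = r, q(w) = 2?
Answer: -35131749877/7939 ≈ -4.4252e+6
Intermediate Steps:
p(I, t) = 8/7 + I/7 + 2*t/7 (p(I, t) = 8/7 + ((I + t) + t)/7 = 8/7 + (I + 2*t)/7 = 8/7 + (I/7 + 2*t/7) = 8/7 + I/7 + 2*t/7)
r = -1
z(E) = -1
L(d, P) = -1/151
-39443/7939 + 29306/L(128, (8 - 6)*1) = -39443/7939 + 29306/(-1/151) = -39443*1/7939 + 29306*(-151) = -39443/7939 - 4425206 = -35131749877/7939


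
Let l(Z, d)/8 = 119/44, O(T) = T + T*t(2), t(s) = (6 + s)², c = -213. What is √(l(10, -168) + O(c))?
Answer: I*√1672627/11 ≈ 117.57*I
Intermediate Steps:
O(T) = 65*T (O(T) = T + T*(6 + 2)² = T + T*8² = T + T*64 = T + 64*T = 65*T)
l(Z, d) = 238/11 (l(Z, d) = 8*(119/44) = 238/11)
√(l(10, -168) + O(c)) = √(238/11 + 65*(-213)) = √(238/11 - 13845) = √(-152057/11) = I*√1672627/11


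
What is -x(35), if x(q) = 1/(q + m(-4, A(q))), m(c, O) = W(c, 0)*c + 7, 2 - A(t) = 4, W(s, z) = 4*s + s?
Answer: -1/122 ≈ -0.0081967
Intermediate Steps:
W(s, z) = 5*s
A(t) = -2 (A(t) = 2 - 1*4 = 2 - 4 = -2)
m(c, O) = 7 + 5*c**2 (m(c, O) = (5*c)*c + 7 = 5*c**2 + 7 = 7 + 5*c**2)
x(q) = 1/(87 + q) (x(q) = 1/(q + (7 + 5*(-4)**2)) = 1/(q + (7 + 5*16)) = 1/(q + (7 + 80)) = 1/(q + 87) = 1/(87 + q))
-x(35) = -1/(87 + 35) = -1/122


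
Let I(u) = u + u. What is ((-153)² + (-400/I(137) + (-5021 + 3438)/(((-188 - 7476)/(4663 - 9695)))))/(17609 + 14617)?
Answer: 2935734155/4229533596 ≈ 0.69410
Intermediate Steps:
I(u) = 2*u
((-153)² + (-400/I(137) + (-5021 + 3438)/(((-188 - 7476)/(4663 - 9695)))))/(17609 + 14617) = ((-153)² + (-400/(2*137) + (-5021 + 3438)/(((-188 - 7476)/(4663 - 9695)))))/(17609 + 14617) = (23409 + (-400/274 - 1583/((-7664/(-5032)))))/32226 = (23409 + (-400*1/274 - 1583/((-7664*(-1/5032)))))*(1/32226) = (23409 + (-200/137 - 1583/958/629))*(1/32226) = (23409 + (-200/137 - 1583*629/958))*(1/32226) = (23409 + (-200/137 - 995707/958))*(1/32226) = (23409 - 136603459/131246)*(1/32226) = (2935734155/131246)*(1/32226) = 2935734155/4229533596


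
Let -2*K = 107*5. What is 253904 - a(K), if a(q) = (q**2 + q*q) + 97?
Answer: 221389/2 ≈ 1.1069e+5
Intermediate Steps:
K = -535/2 (K = -107*5/2 = -1/2*535 = -535/2 ≈ -267.50)
a(q) = 97 + 2*q**2 (a(q) = (q**2 + q**2) + 97 = 2*q**2 + 97 = 97 + 2*q**2)
253904 - a(K) = 253904 - (97 + 2*(-535/2)**2) = 253904 - (97 + 2*(286225/4)) = 253904 - (97 + 286225/2) = 253904 - 1*286419/2 = 253904 - 286419/2 = 221389/2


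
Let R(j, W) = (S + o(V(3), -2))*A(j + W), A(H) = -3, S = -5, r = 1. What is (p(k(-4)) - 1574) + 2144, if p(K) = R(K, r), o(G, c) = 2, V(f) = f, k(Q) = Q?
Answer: 579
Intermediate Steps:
R(j, W) = 9 (R(j, W) = (-5 + 2)*(-3) = -3*(-3) = 9)
p(K) = 9
(p(k(-4)) - 1574) + 2144 = (9 - 1574) + 2144 = -1565 + 2144 = 579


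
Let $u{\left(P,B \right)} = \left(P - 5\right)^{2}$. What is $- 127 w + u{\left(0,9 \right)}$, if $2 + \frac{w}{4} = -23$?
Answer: $12725$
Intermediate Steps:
$w = -100$ ($w = -8 + 4 \left(-23\right) = -8 - 92 = -100$)
$u{\left(P,B \right)} = \left(-5 + P\right)^{2}$
$- 127 w + u{\left(0,9 \right)} = \left(-127\right) \left(-100\right) + \left(-5 + 0\right)^{2} = 12700 + \left(-5\right)^{2} = 12700 + 25 = 12725$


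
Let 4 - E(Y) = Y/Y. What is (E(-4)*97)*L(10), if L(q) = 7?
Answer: 2037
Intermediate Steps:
E(Y) = 3 (E(Y) = 4 - Y/Y = 4 - 1*1 = 4 - 1 = 3)
(E(-4)*97)*L(10) = (3*97)*7 = 291*7 = 2037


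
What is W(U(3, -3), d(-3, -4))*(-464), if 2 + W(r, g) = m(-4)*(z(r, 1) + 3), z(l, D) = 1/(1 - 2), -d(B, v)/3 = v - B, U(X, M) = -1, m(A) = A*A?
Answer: -13920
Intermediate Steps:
m(A) = A²
d(B, v) = -3*v + 3*B (d(B, v) = -3*(v - B) = -3*v + 3*B)
z(l, D) = -1 (z(l, D) = 1/(-1) = -1)
W(r, g) = 30 (W(r, g) = -2 + (-4)²*(-1 + 3) = -2 + 16*2 = -2 + 32 = 30)
W(U(3, -3), d(-3, -4))*(-464) = 30*(-464) = -13920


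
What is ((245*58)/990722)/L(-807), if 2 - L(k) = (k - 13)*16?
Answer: 7105/6500127042 ≈ 1.0931e-6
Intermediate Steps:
L(k) = 210 - 16*k (L(k) = 2 - (k - 13)*16 = 2 - (-13 + k)*16 = 2 - (-208 + 16*k) = 2 + (208 - 16*k) = 210 - 16*k)
((245*58)/990722)/L(-807) = ((245*58)/990722)/(210 - 16*(-807)) = (14210*(1/990722))/(210 + 12912) = (7105/495361)/13122 = (7105/495361)*(1/13122) = 7105/6500127042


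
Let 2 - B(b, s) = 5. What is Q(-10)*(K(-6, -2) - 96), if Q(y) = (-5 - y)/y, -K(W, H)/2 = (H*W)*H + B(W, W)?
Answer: 21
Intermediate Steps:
B(b, s) = -3 (B(b, s) = 2 - 1*5 = 2 - 5 = -3)
K(W, H) = 6 - 2*W*H**2 (K(W, H) = -2*((H*W)*H - 3) = -2*(W*H**2 - 3) = -2*(-3 + W*H**2) = 6 - 2*W*H**2)
Q(y) = (-5 - y)/y
Q(-10)*(K(-6, -2) - 96) = ((-5 - 1*(-10))/(-10))*((6 - 2*(-6)*(-2)**2) - 96) = (-(-5 + 10)/10)*((6 - 2*(-6)*4) - 96) = (-1/10*5)*((6 + 48) - 96) = -(54 - 96)/2 = -1/2*(-42) = 21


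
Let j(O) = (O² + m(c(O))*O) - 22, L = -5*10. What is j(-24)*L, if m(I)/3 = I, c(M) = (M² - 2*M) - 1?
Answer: 2215100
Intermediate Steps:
c(M) = -1 + M² - 2*M
m(I) = 3*I
L = -50
j(O) = -22 + O² + O*(-3 - 6*O + 3*O²) (j(O) = (O² + (3*(-1 + O² - 2*O))*O) - 22 = (O² + (-3 - 6*O + 3*O²)*O) - 22 = (O² + O*(-3 - 6*O + 3*O²)) - 22 = -22 + O² + O*(-3 - 6*O + 3*O²))
j(-24)*L = (-22 - 5*(-24)² - 3*(-24) + 3*(-24)³)*(-50) = (-22 - 5*576 + 72 + 3*(-13824))*(-50) = (-22 - 2880 + 72 - 41472)*(-50) = -44302*(-50) = 2215100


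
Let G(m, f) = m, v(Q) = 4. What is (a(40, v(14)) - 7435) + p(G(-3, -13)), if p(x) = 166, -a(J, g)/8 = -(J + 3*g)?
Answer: -6853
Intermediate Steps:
a(J, g) = 8*J + 24*g (a(J, g) = -(-8)*(J + 3*g) = -8*(-J - 3*g) = 8*J + 24*g)
(a(40, v(14)) - 7435) + p(G(-3, -13)) = ((8*40 + 24*4) - 7435) + 166 = ((320 + 96) - 7435) + 166 = (416 - 7435) + 166 = -7019 + 166 = -6853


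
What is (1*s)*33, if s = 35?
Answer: 1155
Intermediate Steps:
(1*s)*33 = (1*35)*33 = 35*33 = 1155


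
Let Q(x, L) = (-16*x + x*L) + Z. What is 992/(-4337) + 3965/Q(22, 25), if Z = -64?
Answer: 17063277/581158 ≈ 29.361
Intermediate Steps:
Q(x, L) = -64 - 16*x + L*x (Q(x, L) = (-16*x + x*L) - 64 = (-16*x + L*x) - 64 = -64 - 16*x + L*x)
992/(-4337) + 3965/Q(22, 25) = 992/(-4337) + 3965/(-64 - 16*22 + 25*22) = 992*(-1/4337) + 3965/(-64 - 352 + 550) = -992/4337 + 3965/134 = 17063277/581158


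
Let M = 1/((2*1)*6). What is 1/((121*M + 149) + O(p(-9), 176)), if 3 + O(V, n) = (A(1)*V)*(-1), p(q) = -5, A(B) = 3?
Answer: 12/2053 ≈ 0.0058451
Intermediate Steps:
M = 1/12 (M = 1/(2*6) = 1/12 ≈ 0.083333)
O(V, n) = -3 - 3*V (O(V, n) = -3 + (3*V)*(-1) = -3 - 3*V)
1/((121*M + 149) + O(p(-9), 176)) = 1/((121*(1/12) + 149) + (-3 - 3*(-5))) = 1/((121/12 + 149) + (-3 + 15)) = 1/(1909/12 + 12) = 1/(2053/12) = 12/2053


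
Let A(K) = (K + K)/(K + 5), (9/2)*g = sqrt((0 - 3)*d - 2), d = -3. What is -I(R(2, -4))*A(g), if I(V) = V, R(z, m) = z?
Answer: 112/1997 - 360*sqrt(7)/1997 ≈ -0.42087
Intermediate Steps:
g = 2*sqrt(7)/9 (g = 2*sqrt((0 - 3)*(-3) - 2)/9 = 2*sqrt(-3*(-3) - 2)/9 = 2*sqrt(9 - 2)/9 = 2*sqrt(7)/9 ≈ 0.58794)
A(K) = 2*K/(5 + K) (A(K) = (2*K)/(5 + K) = 2*K/(5 + K))
-I(R(2, -4))*A(g) = -2*2*(2*sqrt(7)/9)/(5 + 2*sqrt(7)/9) = -2*4*sqrt(7)/(9*(5 + 2*sqrt(7)/9)) = -8*sqrt(7)/(9*(5 + 2*sqrt(7)/9))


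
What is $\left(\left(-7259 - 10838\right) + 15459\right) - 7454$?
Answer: $-10092$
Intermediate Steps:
$\left(\left(-7259 - 10838\right) + 15459\right) - 7454 = \left(-18097 + 15459\right) + \left(-13134 + 5680\right) = -2638 - 7454 = -10092$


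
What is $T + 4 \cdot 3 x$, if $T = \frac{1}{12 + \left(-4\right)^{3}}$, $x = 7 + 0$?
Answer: $\frac{4367}{52} \approx 83.981$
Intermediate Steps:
$x = 7$
$T = - \frac{1}{52}$ ($T = \frac{1}{12 - 64} = \frac{1}{-52} = - \frac{1}{52} \approx -0.019231$)
$T + 4 \cdot 3 x = - \frac{1}{52} + 4 \cdot 3 \cdot 7 = - \frac{1}{52} + 12 \cdot 7 = - \frac{1}{52} + 84 = \frac{4367}{52}$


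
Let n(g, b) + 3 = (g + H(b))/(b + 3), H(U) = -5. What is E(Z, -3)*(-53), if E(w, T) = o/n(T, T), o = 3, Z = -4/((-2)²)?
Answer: 0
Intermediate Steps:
Z = -1 (Z = -4/4 = -4*¼ = -1)
n(g, b) = -3 + (-5 + g)/(3 + b) (n(g, b) = -3 + (g - 5)/(b + 3) = -3 + (-5 + g)/(3 + b))
E(w, T) = 3*(3 + T)/(-14 - 2*T) (E(w, T) = 3/(((-14 + T - 3*T)/(3 + T))) = 3/(((-14 - 2*T)/(3 + T))) = 3*((3 + T)/(-14 - 2*T)) = 3*(3 + T)/(-14 - 2*T))
E(Z, -3)*(-53) = (3*(-3 - 1*(-3))/(2*(7 - 3)))*(-53) = ((3/2)*(-3 + 3)/4)*(-53) = ((3/2)*(¼)*0)*(-53) = 0*(-53) = 0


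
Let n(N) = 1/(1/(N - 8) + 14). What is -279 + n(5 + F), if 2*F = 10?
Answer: -8089/29 ≈ -278.93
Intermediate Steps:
F = 5 (F = (½)*10 = 5)
n(N) = 1/(14 + 1/(-8 + N)) (n(N) = 1/(1/(-8 + N) + 14) = 1/(14 + 1/(-8 + N)))
-279 + n(5 + F) = -279 + (-8 + (5 + 5))/(-111 + 14*(5 + 5)) = -279 + (-8 + 10)/(-111 + 14*10) = -279 + 2/(-111 + 140) = -279 + 2/29 = -8089/29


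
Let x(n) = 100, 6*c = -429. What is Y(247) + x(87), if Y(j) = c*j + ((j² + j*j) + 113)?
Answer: 209141/2 ≈ 1.0457e+5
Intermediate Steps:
c = -143/2 (c = (⅙)*(-429) = -143/2 ≈ -71.500)
Y(j) = 113 + 2*j² - 143*j/2 (Y(j) = -143*j/2 + ((j² + j*j) + 113) = -143*j/2 + ((j² + j²) + 113) = -143*j/2 + (2*j² + 113) = -143*j/2 + (113 + 2*j²) = 113 + 2*j² - 143*j/2)
Y(247) + x(87) = (113 + 2*247² - 143/2*247) + 100 = (113 + 2*61009 - 35321/2) + 100 = (113 + 122018 - 35321/2) + 100 = 208941/2 + 100 = 209141/2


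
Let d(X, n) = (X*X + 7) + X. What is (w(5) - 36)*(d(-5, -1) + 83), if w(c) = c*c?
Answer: -1210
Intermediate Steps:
w(c) = c**2
d(X, n) = 7 + X + X**2 (d(X, n) = (X**2 + 7) + X = (7 + X**2) + X = 7 + X + X**2)
(w(5) - 36)*(d(-5, -1) + 83) = (5**2 - 36)*((7 - 5 + (-5)**2) + 83) = (25 - 36)*((7 - 5 + 25) + 83) = -11*(27 + 83) = -11*110 = -1210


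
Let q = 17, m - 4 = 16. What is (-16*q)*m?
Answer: -5440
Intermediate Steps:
m = 20 (m = 4 + 16 = 20)
(-16*q)*m = -16*17*20 = -272*20 = -5440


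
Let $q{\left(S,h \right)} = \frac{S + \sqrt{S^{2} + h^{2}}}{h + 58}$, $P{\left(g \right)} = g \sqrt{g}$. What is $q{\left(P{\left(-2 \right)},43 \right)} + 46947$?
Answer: $46947 + \frac{\sqrt{1841}}{101} - \frac{2 i \sqrt{2}}{101} \approx 46947.0 - 0.028004 i$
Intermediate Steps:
$P{\left(g \right)} = g^{\frac{3}{2}}$
$q{\left(S,h \right)} = \frac{S + \sqrt{S^{2} + h^{2}}}{58 + h}$
$q{\left(P{\left(-2 \right)},43 \right)} + 46947 = \frac{\left(-2\right)^{\frac{3}{2}} + \sqrt{\left(\left(-2\right)^{\frac{3}{2}}\right)^{2} + 43^{2}}}{58 + 43} + 46947 = \frac{- 2 i \sqrt{2} + \sqrt{\left(- 2 i \sqrt{2}\right)^{2} + 1849}}{101} + 46947 = \frac{- 2 i \sqrt{2} + \sqrt{-8 + 1849}}{101} + 46947 = \frac{- 2 i \sqrt{2} + \sqrt{1841}}{101} + 46947 = \frac{\sqrt{1841} - 2 i \sqrt{2}}{101} + 46947 = \left(\frac{\sqrt{1841}}{101} - \frac{2 i \sqrt{2}}{101}\right) + 46947 = 46947 + \frac{\sqrt{1841}}{101} - \frac{2 i \sqrt{2}}{101}$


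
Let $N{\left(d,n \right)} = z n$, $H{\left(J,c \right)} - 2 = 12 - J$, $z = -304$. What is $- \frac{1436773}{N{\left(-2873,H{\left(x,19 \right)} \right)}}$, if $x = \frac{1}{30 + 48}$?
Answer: $\frac{56034147}{165832} \approx 337.9$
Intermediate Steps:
$x = \frac{1}{78} \approx 0.012821$
$H{\left(J,c \right)} = 14 - J$ ($H{\left(J,c \right)} = 2 - \left(-12 + J\right) = 14 - J$)
$N{\left(d,n \right)} = - 304 n$
$- \frac{1436773}{N{\left(-2873,H{\left(x,19 \right)} \right)}} = - \frac{1436773}{\left(-304\right) \left(14 - \frac{1}{78}\right)} = - \frac{1436773}{\left(-304\right) \frac{1091}{78}} = - \frac{1436773}{- \frac{165832}{39}} = \left(-1436773\right) \left(- \frac{39}{165832}\right) = \frac{56034147}{165832}$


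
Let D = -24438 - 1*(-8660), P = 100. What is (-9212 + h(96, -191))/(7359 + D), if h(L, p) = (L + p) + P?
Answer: 9207/8419 ≈ 1.0936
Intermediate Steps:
h(L, p) = 100 + L + p (h(L, p) = (L + p) + 100 = 100 + L + p)
D = -15778 (D = -24438 + 8660 = -15778)
(-9212 + h(96, -191))/(7359 + D) = (-9212 + (100 + 96 - 191))/(7359 - 15778) = (-9212 + 5)/(-8419) = -9207*(-1/8419) = 9207/8419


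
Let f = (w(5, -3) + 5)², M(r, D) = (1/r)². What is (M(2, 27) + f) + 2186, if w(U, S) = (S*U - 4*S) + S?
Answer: 8749/4 ≈ 2187.3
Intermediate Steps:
w(U, S) = -3*S + S*U (w(U, S) = (-4*S + S*U) + S = -3*S + S*U)
M(r, D) = r⁻²
f = 1 (f = (-3*(-3 + 5) + 5)² = (-3*2 + 5)² = (-6 + 5)² = (-1)² = 1)
(M(2, 27) + f) + 2186 = (2⁻² + 1) + 2186 = (¼ + 1) + 2186 = 5/4 + 2186 = 8749/4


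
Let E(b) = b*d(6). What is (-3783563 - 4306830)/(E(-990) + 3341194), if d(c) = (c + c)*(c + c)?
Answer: -8090393/3198634 ≈ -2.5293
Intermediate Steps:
d(c) = 4*c² (d(c) = (2*c)*(2*c) = 4*c²)
E(b) = 144*b (E(b) = b*(4*6²) = b*(4*36) = b*144 = 144*b)
(-3783563 - 4306830)/(E(-990) + 3341194) = (-3783563 - 4306830)/(144*(-990) + 3341194) = -8090393/(-142560 + 3341194) = -8090393/3198634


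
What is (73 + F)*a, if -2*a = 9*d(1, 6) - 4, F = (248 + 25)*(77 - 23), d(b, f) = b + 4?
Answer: -607415/2 ≈ -3.0371e+5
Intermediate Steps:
d(b, f) = 4 + b
F = 14742 (F = 273*54 = 14742)
a = -41/2 (a = -(9*(4 + 1) - 4)/2 = -(9*5 - 4)/2 = -(45 - 4)/2 = -½*41 = -41/2 ≈ -20.500)
(73 + F)*a = (73 + 14742)*(-41/2) = 14815*(-41/2) = -607415/2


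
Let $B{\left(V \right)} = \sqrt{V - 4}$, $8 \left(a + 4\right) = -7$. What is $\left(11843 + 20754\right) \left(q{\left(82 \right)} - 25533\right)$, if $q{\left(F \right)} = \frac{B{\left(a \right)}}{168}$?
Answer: $-832299201 + \frac{32597 i \sqrt{142}}{672} \approx -8.323 \cdot 10^{8} + 578.03 i$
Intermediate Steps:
$a = - \frac{39}{8}$ ($a = -4 + \frac{1}{8} \left(-7\right) = -4 - \frac{7}{8} = - \frac{39}{8} \approx -4.875$)
$B{\left(V \right)} = \sqrt{-4 + V}$
$q{\left(F \right)} = \frac{i \sqrt{142}}{672}$ ($q{\left(F \right)} = \frac{\sqrt{-4 - \frac{39}{8}}}{168} = \sqrt{- \frac{71}{8}} \cdot \frac{1}{168} = \frac{i \sqrt{142}}{4} \cdot \frac{1}{168} = \frac{i \sqrt{142}}{672}$)
$\left(11843 + 20754\right) \left(q{\left(82 \right)} - 25533\right) = \left(11843 + 20754\right) \left(\frac{i \sqrt{142}}{672} - 25533\right) = 32597 \left(-25533 + \frac{i \sqrt{142}}{672}\right) = -832299201 + \frac{32597 i \sqrt{142}}{672}$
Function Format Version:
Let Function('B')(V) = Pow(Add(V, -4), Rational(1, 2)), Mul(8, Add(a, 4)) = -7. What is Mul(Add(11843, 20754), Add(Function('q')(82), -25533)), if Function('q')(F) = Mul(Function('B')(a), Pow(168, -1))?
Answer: Add(-832299201, Mul(Rational(32597, 672), I, Pow(142, Rational(1, 2)))) ≈ Add(-8.3230e+8, Mul(578.03, I))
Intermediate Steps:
a = Rational(-39, 8) (a = Add(-4, Mul(Rational(1, 8), -7)) = Add(-4, Rational(-7, 8)) = Rational(-39, 8) ≈ -4.8750)
Function('B')(V) = Pow(Add(-4, V), Rational(1, 2))
Function('q')(F) = Mul(Rational(1, 672), I, Pow(142, Rational(1, 2))) (Function('q')(F) = Mul(Pow(Add(-4, Rational(-39, 8)), Rational(1, 2)), Pow(168, -1)) = Mul(Pow(Rational(-71, 8), Rational(1, 2)), Rational(1, 168)) = Mul(Mul(Rational(1, 4), I, Pow(142, Rational(1, 2))), Rational(1, 168)) = Mul(Rational(1, 672), I, Pow(142, Rational(1, 2))))
Mul(Add(11843, 20754), Add(Function('q')(82), -25533)) = Mul(Add(11843, 20754), Add(Mul(Rational(1, 672), I, Pow(142, Rational(1, 2))), -25533)) = Mul(32597, Add(-25533, Mul(Rational(1, 672), I, Pow(142, Rational(1, 2))))) = Add(-832299201, Mul(Rational(32597, 672), I, Pow(142, Rational(1, 2))))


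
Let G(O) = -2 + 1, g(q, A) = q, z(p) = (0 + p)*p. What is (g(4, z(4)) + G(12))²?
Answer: 9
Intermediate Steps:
z(p) = p² (z(p) = p*p = p²)
G(O) = -1
(g(4, z(4)) + G(12))² = (4 - 1)² = 3² = 9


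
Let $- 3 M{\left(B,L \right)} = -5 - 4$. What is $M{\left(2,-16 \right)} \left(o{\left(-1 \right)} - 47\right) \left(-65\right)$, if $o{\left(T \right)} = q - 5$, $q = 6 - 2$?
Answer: $9360$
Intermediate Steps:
$q = 4$
$M{\left(B,L \right)} = 3$ ($M{\left(B,L \right)} = - \frac{-5 - 4}{3} = \left(- \frac{1}{3}\right) \left(-9\right) = 3$)
$o{\left(T \right)} = -1$ ($o{\left(T \right)} = 4 - 5 = -1$)
$M{\left(2,-16 \right)} \left(o{\left(-1 \right)} - 47\right) \left(-65\right) = 3 \left(-1 - 47\right) \left(-65\right) = 3 \left(\left(-48\right) \left(-65\right)\right) = 3 \cdot 3120 = 9360$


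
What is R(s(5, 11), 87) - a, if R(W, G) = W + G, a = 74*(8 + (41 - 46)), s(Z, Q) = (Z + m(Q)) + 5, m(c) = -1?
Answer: -126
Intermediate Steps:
s(Z, Q) = 4 + Z (s(Z, Q) = (Z - 1) + 5 = (-1 + Z) + 5 = 4 + Z)
a = 222 (a = 74*(8 - 5) = 74*3 = 222)
R(W, G) = G + W
R(s(5, 11), 87) - a = (87 + (4 + 5)) - 1*222 = (87 + 9) - 222 = 96 - 222 = -126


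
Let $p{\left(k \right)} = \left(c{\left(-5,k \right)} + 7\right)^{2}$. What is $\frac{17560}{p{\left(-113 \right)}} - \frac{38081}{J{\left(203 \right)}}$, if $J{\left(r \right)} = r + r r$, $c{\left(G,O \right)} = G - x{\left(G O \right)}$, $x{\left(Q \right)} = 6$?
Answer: $\frac{45411589}{41412} \approx 1096.6$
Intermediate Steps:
$c{\left(G,O \right)} = -6 + G$ ($c{\left(G,O \right)} = G - 6 = -6 + G$)
$J{\left(r \right)} = r + r^{2}$
$p{\left(k \right)} = 16$ ($p{\left(k \right)} = \left(\left(-6 - 5\right) + 7\right)^{2} = \left(-11 + 7\right)^{2} = \left(-4\right)^{2} = 16$)
$\frac{17560}{p{\left(-113 \right)}} - \frac{38081}{J{\left(203 \right)}} = \frac{17560}{16} - \frac{38081}{203 \left(1 + 203\right)} = 17560 \cdot \frac{1}{16} - \frac{38081}{203 \cdot 204} = \frac{2195}{2} - \frac{38081}{41412} = \frac{45411589}{41412}$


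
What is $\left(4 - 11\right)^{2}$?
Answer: $49$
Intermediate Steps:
$\left(4 - 11\right)^{2} = \left(-7\right)^{2} = 49$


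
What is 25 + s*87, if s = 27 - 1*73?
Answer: -3977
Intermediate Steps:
s = -46 (s = 27 - 73 = -46)
25 + s*87 = 25 - 46*87 = 25 - 4002 = -3977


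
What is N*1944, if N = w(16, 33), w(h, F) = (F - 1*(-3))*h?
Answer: 1119744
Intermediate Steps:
w(h, F) = h*(3 + F) (w(h, F) = (F + 3)*h = (3 + F)*h = h*(3 + F))
N = 576 (N = 16*(3 + 33) = 16*36 = 576)
N*1944 = 576*1944 = 1119744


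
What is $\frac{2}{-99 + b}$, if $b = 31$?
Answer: $- \frac{1}{34} \approx -0.029412$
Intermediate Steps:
$\frac{2}{-99 + b} = \frac{2}{-99 + 31} = \frac{2}{-68} = 2 \left(- \frac{1}{68}\right) = - \frac{1}{34}$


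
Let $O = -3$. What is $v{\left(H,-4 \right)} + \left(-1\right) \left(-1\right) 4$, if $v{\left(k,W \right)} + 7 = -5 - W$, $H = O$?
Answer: $-4$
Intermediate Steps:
$H = -3$
$v{\left(k,W \right)} = -12 - W$ ($v{\left(k,W \right)} = -7 - \left(5 + W\right) = -12 - W$)
$v{\left(H,-4 \right)} + \left(-1\right) \left(-1\right) 4 = \left(-12 - -4\right) + \left(-1\right) \left(-1\right) 4 = \left(-12 + 4\right) + 1 \cdot 4 = -8 + 4 = -4$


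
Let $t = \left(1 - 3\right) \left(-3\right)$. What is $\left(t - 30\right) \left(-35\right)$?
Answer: $840$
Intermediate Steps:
$t = 6$ ($t = \left(-2\right) \left(-3\right) = 6$)
$\left(t - 30\right) \left(-35\right) = \left(6 - 30\right) \left(-35\right) = \left(-24\right) \left(-35\right) = 840$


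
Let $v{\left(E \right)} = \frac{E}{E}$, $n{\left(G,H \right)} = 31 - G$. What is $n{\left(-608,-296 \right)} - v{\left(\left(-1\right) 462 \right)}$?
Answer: $638$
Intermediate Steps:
$v{\left(E \right)} = 1$
$n{\left(-608,-296 \right)} - v{\left(\left(-1\right) 462 \right)} = \left(31 - -608\right) - 1 = \left(31 + 608\right) - 1 = 639 - 1 = 638$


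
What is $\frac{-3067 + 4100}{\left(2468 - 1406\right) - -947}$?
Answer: $\frac{1033}{2009} \approx 0.51419$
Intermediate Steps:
$\frac{-3067 + 4100}{\left(2468 - 1406\right) - -947} = \frac{1033}{\left(2468 - 1406\right) + \left(-1160 + 2107\right)} = \frac{1033}{1062 + 947} = \frac{1033}{2009}$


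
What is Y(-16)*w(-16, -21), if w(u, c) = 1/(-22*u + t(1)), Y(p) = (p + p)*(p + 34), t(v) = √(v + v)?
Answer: -101376/61951 + 288*√2/61951 ≈ -1.6298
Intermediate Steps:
t(v) = √2*√v (t(v) = √(2*v) = √2*√v)
Y(p) = 2*p*(34 + p) (Y(p) = (2*p)*(34 + p) = 2*p*(34 + p))
w(u, c) = 1/(√2 - 22*u) (w(u, c) = 1/(-22*u + √2*√1) = 1/(-22*u + √2*1) = 1/(-22*u + √2) = 1/(√2 - 22*u))
Y(-16)*w(-16, -21) = (2*(-16)*(34 - 16))*(-1/(-√2 + 22*(-16))) = (2*(-16)*18)*(-1/(-√2 - 352)) = -(-576)/(-352 - √2) = 576/(-352 - √2)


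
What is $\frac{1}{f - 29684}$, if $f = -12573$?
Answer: $- \frac{1}{42257} \approx -2.3665 \cdot 10^{-5}$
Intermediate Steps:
$\frac{1}{f - 29684} = \frac{1}{-12573 - 29684} = \frac{1}{-42257} = - \frac{1}{42257}$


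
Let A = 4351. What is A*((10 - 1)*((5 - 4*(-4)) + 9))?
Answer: 1174770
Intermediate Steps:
A*((10 - 1)*((5 - 4*(-4)) + 9)) = 4351*((10 - 1)*((5 - 4*(-4)) + 9)) = 4351*(9*((5 + 16) + 9)) = 4351*(9*(21 + 9)) = 4351*(9*30) = 4351*270 = 1174770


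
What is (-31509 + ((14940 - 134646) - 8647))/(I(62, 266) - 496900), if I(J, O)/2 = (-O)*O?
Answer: 79931/319206 ≈ 0.25041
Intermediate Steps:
I(J, O) = -2*O**2 (I(J, O) = 2*((-O)*O) = 2*(-O**2) = -2*O**2)
(-31509 + ((14940 - 134646) - 8647))/(I(62, 266) - 496900) = (-31509 + ((14940 - 134646) - 8647))/(-2*266**2 - 496900) = (-31509 + (-119706 - 8647))/(-2*70756 - 496900) = (-31509 - 128353)/(-141512 - 496900) = -159862/(-638412) = -159862*(-1/638412) = 79931/319206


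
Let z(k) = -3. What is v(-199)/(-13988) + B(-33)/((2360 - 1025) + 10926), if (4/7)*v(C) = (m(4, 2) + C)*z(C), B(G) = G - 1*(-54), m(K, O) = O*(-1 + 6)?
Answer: -15829639/228675824 ≈ -0.069223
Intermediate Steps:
m(K, O) = 5*O (m(K, O) = O*5 = 5*O)
B(G) = 54 + G (B(G) = G + 54 = 54 + G)
v(C) = -105/2 - 21*C/4 (v(C) = 7*((5*2 + C)*(-3))/4 = 7*((10 + C)*(-3))/4 = 7*(-30 - 3*C)/4 = -105/2 - 21*C/4)
v(-199)/(-13988) + B(-33)/((2360 - 1025) + 10926) = (-105/2 - 21/4*(-199))/(-13988) + (54 - 33)/((2360 - 1025) + 10926) = (-105/2 + 4179/4)*(-1/13988) + 21/(1335 + 10926) = (3969/4)*(-1/13988) + 21/12261 = -3969/55952 + 21*(1/12261) = -3969/55952 + 7/4087 = -15829639/228675824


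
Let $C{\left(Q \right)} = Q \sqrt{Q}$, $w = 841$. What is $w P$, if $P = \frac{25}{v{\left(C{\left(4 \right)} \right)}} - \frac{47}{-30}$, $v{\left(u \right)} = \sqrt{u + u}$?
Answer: $\frac{394429}{60} \approx 6573.8$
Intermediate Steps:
$C{\left(Q \right)} = Q^{\frac{3}{2}}$
$v{\left(u \right)} = \sqrt{2} \sqrt{u}$ ($v{\left(u \right)} = \sqrt{2 u} = \sqrt{2} \sqrt{u}$)
$P = \frac{469}{60}$ ($P = \frac{25}{\sqrt{2} \sqrt{4^{\frac{3}{2}}}} - \frac{47}{-30} = \frac{25}{\sqrt{2} \sqrt{8}} - - \frac{47}{30} = \frac{25}{\sqrt{2} \cdot 2 \sqrt{2}} + \frac{47}{30} = \frac{25}{4} + \frac{47}{30} = \frac{469}{60} \approx 7.8167$)
$w P = 841 \cdot \frac{469}{60} = \frac{394429}{60}$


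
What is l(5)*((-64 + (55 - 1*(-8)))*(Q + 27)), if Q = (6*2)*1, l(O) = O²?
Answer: -975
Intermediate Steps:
Q = 12 (Q = 12*1 = 12)
l(5)*((-64 + (55 - 1*(-8)))*(Q + 27)) = 5²*((-64 + (55 - 1*(-8)))*(12 + 27)) = 25*((-64 + (55 + 8))*39) = 25*((-64 + 63)*39) = 25*(-1*39) = 25*(-39) = -975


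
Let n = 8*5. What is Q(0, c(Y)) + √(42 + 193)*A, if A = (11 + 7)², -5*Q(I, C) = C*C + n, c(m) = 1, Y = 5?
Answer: -41/5 + 324*√235 ≈ 4958.6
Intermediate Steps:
n = 40
Q(I, C) = -8 - C²/5 (Q(I, C) = -(C*C + 40)/5 = -(C² + 40)/5 = -(40 + C²)/5 = -8 - C²/5)
A = 324 (A = 18² = 324)
Q(0, c(Y)) + √(42 + 193)*A = (-8 - ⅕*1²) + √(42 + 193)*324 = (-8 - ⅕*1) + √235*324 = (-8 - ⅕) + 324*√235 = -41/5 + 324*√235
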